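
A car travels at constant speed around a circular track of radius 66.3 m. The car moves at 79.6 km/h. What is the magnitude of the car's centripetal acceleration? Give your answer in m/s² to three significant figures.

7.37 m/s²

v = 79.6 km/h = 79.6/3.6 = 22.11 m/s.
a_c = v²/r = (22.11)²/66.3 = 488.9/66.3 = 7.374 m/s².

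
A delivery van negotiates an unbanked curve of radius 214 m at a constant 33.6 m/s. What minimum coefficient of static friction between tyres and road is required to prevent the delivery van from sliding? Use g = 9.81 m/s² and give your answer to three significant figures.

Friction provides the centripetal force: μ_s m g = m v²/r, so μ_s = v²/(g r) = (33.60)²/(9.81 × 214) = 1129/2099 = 0.5378.

0.538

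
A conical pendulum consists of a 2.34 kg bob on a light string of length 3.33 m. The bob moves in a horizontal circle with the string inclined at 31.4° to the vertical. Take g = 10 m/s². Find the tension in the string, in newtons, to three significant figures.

27.4 N

Vertically the bob has no acceleration, so T cosθ = mg.
T = mg/cosθ = 2.34 × 10.0 / cos 31.4° = 23.40/0.8536 = 27.41 N.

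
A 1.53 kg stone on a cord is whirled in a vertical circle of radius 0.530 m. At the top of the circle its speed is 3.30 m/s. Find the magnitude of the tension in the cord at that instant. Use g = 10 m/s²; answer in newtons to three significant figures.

At the top, both T and the weight mg point inward (toward the centre), so T + mg = mv²/r.
T = m(v²/r − g) = 1.53 × ((3.30)²/0.530 − 10.0) = 1.53 × (20.55 − 10.0) = 1.53 × 10.55 = 16.14 N.

16.1 N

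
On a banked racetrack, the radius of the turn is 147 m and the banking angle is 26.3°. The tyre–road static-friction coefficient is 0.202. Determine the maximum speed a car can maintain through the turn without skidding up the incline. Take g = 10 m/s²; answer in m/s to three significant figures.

33.7 m/s

At the maximum speed, friction acts down the slope at its limiting value f = μN. Radially (horizontal, toward centre): N sinθ + μN cosθ = mv²/r. Vertically: N cosθ − μN sinθ = mg.
Dividing: v² = r g (sinθ + μcosθ)/(cosθ − μsinθ).
sinθ + μcosθ = 0.4431 + 0.202×0.8965 = 0.6242; cosθ − μsinθ = 0.8965 − 0.202×0.4431 = 0.8070.
v² = 147 × 10.0 × 0.6242/0.8070 = 1137 m²/s², so v = 33.72 m/s.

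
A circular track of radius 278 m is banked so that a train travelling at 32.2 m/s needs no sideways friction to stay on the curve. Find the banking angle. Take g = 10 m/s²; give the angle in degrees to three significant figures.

20.5°

For a frictionless banked turn: horizontally N sinθ = mv²/r and vertically N cosθ = mg.
Dividing: tanθ = v²/(r g) = (32.2)²/(278 × 10.0) = 1037/2780 = 0.3730.
θ = arctan(0.3730) = 20.45°.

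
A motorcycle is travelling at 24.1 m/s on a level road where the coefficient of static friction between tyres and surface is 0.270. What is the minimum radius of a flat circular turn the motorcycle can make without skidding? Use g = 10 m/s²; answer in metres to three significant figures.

At the limit, μ_s m g = m v²/r, so r_min = v²/(μ_s g) = (24.1)²/(0.270 × 10.0) = 580.8/2.700 = 215.1 m.

215 m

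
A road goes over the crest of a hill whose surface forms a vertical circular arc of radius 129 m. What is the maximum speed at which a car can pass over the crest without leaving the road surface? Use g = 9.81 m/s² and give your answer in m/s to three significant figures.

35.6 m/s

At the crest the centre of the circle is below the car, so the net downward (centripetal) force is mg − N = mv²/r.
The car leaves the road when N → 0, giving v_max = √(g r) = √(9.81 × 129) = 35.57 m/s.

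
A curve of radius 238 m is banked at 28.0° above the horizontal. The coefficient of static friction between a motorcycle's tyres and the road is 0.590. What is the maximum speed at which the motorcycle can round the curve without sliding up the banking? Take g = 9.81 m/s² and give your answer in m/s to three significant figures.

61.8 m/s

At the maximum speed, friction acts down the slope at its limiting value f = μN. Radially (horizontal, toward centre): N sinθ + μN cosθ = mv²/r. Vertically: N cosθ − μN sinθ = mg.
Dividing: v² = r g (sinθ + μcosθ)/(cosθ − μsinθ).
sinθ + μcosθ = 0.4695 + 0.590×0.8829 = 0.9904; cosθ − μsinθ = 0.8829 − 0.590×0.4695 = 0.6060.
v² = 238 × 9.81 × 0.9904/0.6060 = 3816 m²/s², so v = 61.77 m/s.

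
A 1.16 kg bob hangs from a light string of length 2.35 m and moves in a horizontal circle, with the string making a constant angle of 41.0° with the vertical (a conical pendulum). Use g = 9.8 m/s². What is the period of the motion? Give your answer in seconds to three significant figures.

r = L sinθ = 1.542 m. From T sinθ = mω²r and T cosθ = mg: tanθ = ω²r/g, so ω² = g tanθ / r = g/(L cosθ).
ω = √(g/(L cosθ)) = √(9.8/(2.35 × 0.7547)) = √5.526 = 2.351 rad/s.
Period = 2π/ω = 2.673 s.

2.67 s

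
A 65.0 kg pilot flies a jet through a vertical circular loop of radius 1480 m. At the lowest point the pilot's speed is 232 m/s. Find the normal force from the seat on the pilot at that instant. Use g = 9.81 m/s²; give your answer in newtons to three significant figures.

At the lowest point, N points up (toward the centre) and the weight mg points down (away from the centre), so the net inward force is N − mg = mv²/r.
N = m(v²/r + g) = 65.0 × ((232)²/1480 + 9.81) = 65.0 × (36.37 + 9.81) = 65.0 × 46.18 = 3002 N.

3000 N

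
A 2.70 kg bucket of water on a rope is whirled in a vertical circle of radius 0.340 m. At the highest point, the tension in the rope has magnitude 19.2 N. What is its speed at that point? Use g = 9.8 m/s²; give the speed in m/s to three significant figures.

2.40 m/s

At the top, T + mg = mv²/r, so v = √(r(T/m + g)) = √(0.340 × (19.2/2.70 + 9.8)) = √(0.340 × 16.91) = √5.750 = 2.398 m/s.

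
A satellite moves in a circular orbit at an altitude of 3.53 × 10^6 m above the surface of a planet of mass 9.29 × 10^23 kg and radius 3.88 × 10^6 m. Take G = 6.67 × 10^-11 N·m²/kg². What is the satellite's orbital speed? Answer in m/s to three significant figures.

2890 m/s

Orbital radius r = R + h = 3.88 × 10^6 + 3.53 × 10^6 = 7.410 × 10^6 m.
Gravity supplies the centripetal force: G M m / r² = m v² / r, so v = √(GM/r).
v = √(6.67 × 10^-11 × 9.29 × 10^23 / 7.410 × 10^6) = √(8.362 × 10^6) = 2892 m/s.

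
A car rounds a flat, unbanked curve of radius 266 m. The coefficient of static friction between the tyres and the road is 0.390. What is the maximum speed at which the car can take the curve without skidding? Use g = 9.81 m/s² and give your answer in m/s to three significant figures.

31.9 m/s

Friction provides the centripetal force on a flat curve. At maximum speed it is at its limiting value: μ_s m g = m v²/r.
Mass cancels: v_max = √(μ_s g r) = √(0.390 × 9.81 × 266) = √1018 = 31.90 m/s.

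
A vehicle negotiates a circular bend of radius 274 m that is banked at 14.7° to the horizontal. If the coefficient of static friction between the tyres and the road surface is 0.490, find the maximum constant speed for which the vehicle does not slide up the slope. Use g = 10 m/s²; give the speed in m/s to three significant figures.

48.6 m/s

At the maximum speed, friction acts down the slope at its limiting value f = μN. Radially (horizontal, toward centre): N sinθ + μN cosθ = mv²/r. Vertically: N cosθ − μN sinθ = mg.
Dividing: v² = r g (sinθ + μcosθ)/(cosθ − μsinθ).
sinθ + μcosθ = 0.2538 + 0.490×0.9673 = 0.7277; cosθ − μsinθ = 0.9673 − 0.490×0.2538 = 0.8429.
v² = 274 × 10.0 × 0.7277/0.8429 = 2366 m²/s², so v = 48.64 m/s.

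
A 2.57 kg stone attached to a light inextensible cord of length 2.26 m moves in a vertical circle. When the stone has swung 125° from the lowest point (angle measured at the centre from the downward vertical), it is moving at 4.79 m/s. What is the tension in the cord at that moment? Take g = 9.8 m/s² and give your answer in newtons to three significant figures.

Take the radial direction toward the centre of the circle as positive. The component of the weight along the string toward the centre is −mg cos φ (φ measured from the bottom), so Newton's second law along the string gives T − mg cos φ = m v²/r.
cos 125° = -0.5736, so T = m(v²/r + g cos φ) = 2.57 × ((4.79)²/2.26 + 9.8 × -0.5736) = 2.57 × (10.15 + (-5.621)) = 2.57 × 4.531 = 11.65 N.

11.6 N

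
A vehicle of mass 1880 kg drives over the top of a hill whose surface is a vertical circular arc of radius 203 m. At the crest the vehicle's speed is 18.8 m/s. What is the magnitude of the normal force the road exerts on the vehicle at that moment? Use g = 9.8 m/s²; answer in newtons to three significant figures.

15200 N

At the crest the centripetal acceleration points downward (toward the centre of the arc), so mg − N = mv²/r.
N = m(g − v²/r) = 1880 × (9.8 − (18.8)²/203) = 1880 × (9.8 − 1.741) = 1880 × 8.059 = 15150 N.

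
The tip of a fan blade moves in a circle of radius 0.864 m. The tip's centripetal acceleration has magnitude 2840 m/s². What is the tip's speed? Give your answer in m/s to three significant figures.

a_c = v²/r ⇒ v = √(a_c · r) = √(2840 × 0.864) = √2454 = 49.54 m/s.

49.5 m/s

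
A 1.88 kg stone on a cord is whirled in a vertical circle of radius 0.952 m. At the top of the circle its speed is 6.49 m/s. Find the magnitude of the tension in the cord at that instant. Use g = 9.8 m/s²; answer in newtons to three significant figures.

At the top, both T and the weight mg point inward (toward the centre), so T + mg = mv²/r.
T = m(v²/r − g) = 1.88 × ((6.49)²/0.952 − 9.8) = 1.88 × (44.24 − 9.8) = 1.88 × 34.44 = 64.75 N.

64.8 N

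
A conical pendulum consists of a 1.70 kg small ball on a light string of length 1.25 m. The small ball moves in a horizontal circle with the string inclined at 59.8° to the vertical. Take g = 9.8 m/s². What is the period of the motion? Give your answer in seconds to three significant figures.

r = L sinθ = 1.080 m. From T sinθ = mω²r and T cosθ = mg: tanθ = ω²r/g, so ω² = g tanθ / r = g/(L cosθ).
ω = √(g/(L cosθ)) = √(9.8/(1.25 × 0.5030)) = √15.59 = 3.948 rad/s.
Period = 2π/ω = 1.592 s.

1.59 s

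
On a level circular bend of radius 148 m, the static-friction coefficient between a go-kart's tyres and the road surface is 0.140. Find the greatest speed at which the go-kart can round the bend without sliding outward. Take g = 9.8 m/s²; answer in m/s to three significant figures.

Friction provides the centripetal force on a flat curve. At maximum speed it is at its limiting value: μ_s m g = m v²/r.
Mass cancels: v_max = √(μ_s g r) = √(0.140 × 9.8 × 148) = √203.1 = 14.25 m/s.

14.2 m/s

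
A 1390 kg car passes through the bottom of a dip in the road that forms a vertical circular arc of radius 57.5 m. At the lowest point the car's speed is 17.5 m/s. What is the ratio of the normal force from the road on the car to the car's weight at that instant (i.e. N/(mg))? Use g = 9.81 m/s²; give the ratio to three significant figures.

At the bottom, N − mg = mv²/r, so N = m(v²/r + g) and N/(mg) = v²/(rg) + 1 = (17.5)²/(57.5 × 9.81) + 1 = 0.5429 + 1 = 1.543.

1.54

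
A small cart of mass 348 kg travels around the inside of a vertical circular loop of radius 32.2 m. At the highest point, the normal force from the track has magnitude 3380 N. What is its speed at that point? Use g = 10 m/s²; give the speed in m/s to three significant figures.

At the top, N + mg = mv²/r, so v = √(r(N/m + g)) = √(32.2 × (3380/348 + 10.0)) = √(32.2 × 19.71) = √634.7 = 25.19 m/s.

25.2 m/s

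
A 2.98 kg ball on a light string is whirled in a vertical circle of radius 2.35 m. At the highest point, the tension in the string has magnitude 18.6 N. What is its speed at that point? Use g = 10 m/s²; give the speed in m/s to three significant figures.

At the top, T + mg = mv²/r, so v = √(r(T/m + g)) = √(2.35 × (18.6/2.98 + 10.0)) = √(2.35 × 16.24) = √38.17 = 6.178 m/s.

6.18 m/s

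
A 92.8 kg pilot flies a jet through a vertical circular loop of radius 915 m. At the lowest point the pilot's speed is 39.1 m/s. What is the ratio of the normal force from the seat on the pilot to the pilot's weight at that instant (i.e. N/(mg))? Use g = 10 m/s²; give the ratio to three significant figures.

At the bottom, N − mg = mv²/r, so N = m(v²/r + g) and N/(mg) = v²/(rg) + 1 = (39.1)²/(915 × 10.0) + 1 = 0.1671 + 1 = 1.167.

1.17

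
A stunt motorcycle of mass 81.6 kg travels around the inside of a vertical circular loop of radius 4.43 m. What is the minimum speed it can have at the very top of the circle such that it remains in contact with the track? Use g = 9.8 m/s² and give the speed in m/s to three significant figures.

At the highest point the centre is directly below, so both the weight and N act inward: N + mg = mv²/r.
At minimum speed N → 0, so mg = mv_min²/r ⇒ v_min = √(g r) = √(9.8 × 4.43) = 6.589 m/s.

6.59 m/s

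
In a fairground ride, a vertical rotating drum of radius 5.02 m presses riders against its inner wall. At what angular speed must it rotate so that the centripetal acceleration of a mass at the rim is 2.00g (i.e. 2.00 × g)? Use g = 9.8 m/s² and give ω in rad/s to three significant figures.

Centripetal acceleration a_c = ω²r. Setting ω²r = 2.00g:
ω = √(2.00g / r) = √(2.00 × 9.8 / 5.02) = √3.904 = 1.976 rad/s.

1.98 rad/s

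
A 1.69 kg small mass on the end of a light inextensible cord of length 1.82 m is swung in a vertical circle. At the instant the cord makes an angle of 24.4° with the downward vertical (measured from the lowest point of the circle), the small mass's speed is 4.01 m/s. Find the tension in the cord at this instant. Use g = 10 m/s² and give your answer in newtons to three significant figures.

Take the radial direction toward the centre of the circle as positive. The component of the weight along the string toward the centre is −mg cos φ (φ measured from the bottom), so Newton's second law along the string gives T − mg cos φ = m v²/r.
cos 24.4° = 0.9107, so T = m(v²/r + g cos φ) = 1.69 × ((4.01)²/1.82 + 10.0 × 0.9107) = 1.69 × (8.835 + (9.107)) = 1.69 × 17.94 = 30.32 N.

30.3 N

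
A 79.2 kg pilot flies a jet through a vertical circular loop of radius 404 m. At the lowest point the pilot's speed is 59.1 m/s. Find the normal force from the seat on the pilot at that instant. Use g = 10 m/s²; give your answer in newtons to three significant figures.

At the lowest point, N points up (toward the centre) and the weight mg points down (away from the centre), so the net inward force is N − mg = mv²/r.
N = m(v²/r + g) = 79.2 × ((59.1)²/404 + 10.0) = 79.2 × (8.646 + 10.0) = 79.2 × 18.65 = 1477 N.

1480 N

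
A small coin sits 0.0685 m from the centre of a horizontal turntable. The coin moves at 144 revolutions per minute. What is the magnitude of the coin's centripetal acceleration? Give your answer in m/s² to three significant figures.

15.6 m/s²

ω = 144 rev/min × 2π/60 = 15.08 rad/s, so v = ωr = 15.08 × 0.0685 = 1.033 m/s.
a_c = v²/r = (1.033)²/0.0685 = 1.067/0.0685 = 15.58 m/s².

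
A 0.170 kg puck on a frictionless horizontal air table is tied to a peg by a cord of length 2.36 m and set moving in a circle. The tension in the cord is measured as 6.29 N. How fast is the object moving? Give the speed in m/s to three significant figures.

9.34 m/s

T = m v²/r ⇒ v = √(T r / m) = √(6.29 × 2.36 / 0.170) = √87.32 = 9.345 m/s.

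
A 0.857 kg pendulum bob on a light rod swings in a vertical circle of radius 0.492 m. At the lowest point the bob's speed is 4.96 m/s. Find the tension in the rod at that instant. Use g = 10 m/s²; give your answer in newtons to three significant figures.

At the lowest point, T points up (toward the centre) and the weight mg points down (away from the centre), so the net inward force is T − mg = mv²/r.
T = m(v²/r + g) = 0.857 × ((4.96)²/0.492 + 10.0) = 0.857 × (50.00 + 10.0) = 0.857 × 60.00 = 51.42 N.

51.4 N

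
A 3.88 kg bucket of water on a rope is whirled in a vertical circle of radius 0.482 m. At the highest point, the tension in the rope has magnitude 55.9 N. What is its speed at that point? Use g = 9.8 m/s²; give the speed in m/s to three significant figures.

3.42 m/s

At the top, T + mg = mv²/r, so v = √(r(T/m + g)) = √(0.482 × (55.9/3.88 + 9.8)) = √(0.482 × 24.21) = √11.67 = 3.416 m/s.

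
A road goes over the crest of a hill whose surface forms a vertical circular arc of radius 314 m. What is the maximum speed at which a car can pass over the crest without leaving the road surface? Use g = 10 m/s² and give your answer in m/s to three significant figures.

At the crest the centre of the circle is below the car, so the net downward (centripetal) force is mg − N = mv²/r.
The car leaves the road when N → 0, giving v_max = √(g r) = √(10.0 × 314) = 56.04 m/s.

56.0 m/s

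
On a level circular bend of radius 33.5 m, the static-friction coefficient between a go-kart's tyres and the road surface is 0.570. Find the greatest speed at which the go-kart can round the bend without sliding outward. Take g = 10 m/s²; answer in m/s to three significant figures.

On a flat curve, static friction is the only horizontal force, so it must supply the full centripetal force: μ_s m g = m v²/r.
Mass cancels: v_max = √(μ_s g r) = √(0.570 × 10.0 × 33.5) = √191.0 = 13.82 m/s.

13.8 m/s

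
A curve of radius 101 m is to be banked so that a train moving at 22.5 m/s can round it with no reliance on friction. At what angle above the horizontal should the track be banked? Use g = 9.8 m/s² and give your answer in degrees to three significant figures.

For a frictionless banked turn: horizontally N sinθ = mv²/r and vertically N cosθ = mg.
Dividing: tanθ = v²/(r g) = (22.5)²/(101 × 9.8) = 506.2/989.8 = 0.5115.
θ = arctan(0.5115) = 27.09°.

27.1°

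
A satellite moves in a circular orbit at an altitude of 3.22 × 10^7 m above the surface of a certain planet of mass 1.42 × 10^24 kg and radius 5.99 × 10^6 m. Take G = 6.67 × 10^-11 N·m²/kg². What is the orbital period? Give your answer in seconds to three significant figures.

152000 s

r = R + h = 5.99 × 10^6 + 3.22 × 10^7 = 3.819 × 10^7 m. Gravity provides the centripetal force: G M m / r² = m v² / r ⇒ v = √(GM/r) = 1575 m/s.
T = 2πr/v = 2π × 3.819 × 10^7 / 1575 = 152400 s.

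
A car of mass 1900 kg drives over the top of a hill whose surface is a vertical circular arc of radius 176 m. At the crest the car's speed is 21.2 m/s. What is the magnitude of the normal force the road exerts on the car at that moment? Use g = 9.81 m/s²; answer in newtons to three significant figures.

13800 N

At the crest the centripetal acceleration points downward (toward the centre of the arc), so mg − N = mv²/r.
N = m(g − v²/r) = 1900 × (9.81 − (21.2)²/176) = 1900 × (9.81 − 2.554) = 1900 × 7.256 = 13790 N.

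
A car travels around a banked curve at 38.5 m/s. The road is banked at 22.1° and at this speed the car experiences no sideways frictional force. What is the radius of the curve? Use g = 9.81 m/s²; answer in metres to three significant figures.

Frictionless banking: tanθ = v²/(rg), so r = v²/(g tanθ).
r = (38.5)²/(9.81 × tan 22.1°) = 1482/(9.81 × 0.4061) = 1482/3.983 = 372.1 m.

372 m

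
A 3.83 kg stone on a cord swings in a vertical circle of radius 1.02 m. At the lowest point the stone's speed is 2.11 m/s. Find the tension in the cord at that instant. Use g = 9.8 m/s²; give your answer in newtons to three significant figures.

54.3 N

At the lowest point, T points up (toward the centre) and the weight mg points down (away from the centre), so the net inward force is T − mg = mv²/r.
T = m(v²/r + g) = 3.83 × ((2.11)²/1.02 + 9.8) = 3.83 × (4.365 + 9.8) = 3.83 × 14.16 = 54.25 N.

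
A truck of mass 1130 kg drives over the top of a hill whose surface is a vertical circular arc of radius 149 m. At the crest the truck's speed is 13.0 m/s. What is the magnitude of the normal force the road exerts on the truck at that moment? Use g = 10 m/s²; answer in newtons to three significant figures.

10000 N

At the crest the centripetal acceleration points downward (toward the centre of the arc), so mg − N = mv²/r.
N = m(g − v²/r) = 1130 × (10.0 − (13.0)²/149) = 1130 × (10.0 − 1.134) = 1130 × 8.866 = 10020 N.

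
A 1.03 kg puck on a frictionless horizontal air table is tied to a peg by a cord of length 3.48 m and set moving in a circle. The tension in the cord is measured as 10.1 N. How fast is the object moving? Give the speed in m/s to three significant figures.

T = m v²/r ⇒ v = √(T r / m) = √(10.1 × 3.48 / 1.03) = √34.12 = 5.842 m/s.

5.84 m/s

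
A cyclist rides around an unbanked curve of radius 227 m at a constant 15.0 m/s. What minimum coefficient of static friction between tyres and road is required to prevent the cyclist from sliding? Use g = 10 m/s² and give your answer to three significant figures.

0.0991

Friction provides the centripetal force: μ_s m g = m v²/r, so μ_s = v²/(g r) = (15.00)²/(10.0 × 227) = 225.0/2270 = 0.09912.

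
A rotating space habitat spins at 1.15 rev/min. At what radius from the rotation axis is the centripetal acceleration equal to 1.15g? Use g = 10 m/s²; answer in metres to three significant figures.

793 m

ω = 1.15 rev/min × 2π/60 = 0.1204 rad/s.
a_c = ω²r = 1.15g ⇒ r = 1.15 × 10.0 / (0.1204)² = 11.50/0.01450 = 792.9 m.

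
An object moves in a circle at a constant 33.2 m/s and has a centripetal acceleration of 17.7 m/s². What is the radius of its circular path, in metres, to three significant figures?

a_c = v²/r ⇒ r = v²/a_c = (33.2)²/17.7 = 1102/17.7 = 62.27 m.

62.3 m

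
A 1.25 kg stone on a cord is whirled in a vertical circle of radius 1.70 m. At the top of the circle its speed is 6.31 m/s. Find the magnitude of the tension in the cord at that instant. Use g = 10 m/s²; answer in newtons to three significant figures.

16.8 N

At the top, both T and the weight mg point inward (toward the centre), so T + mg = mv²/r.
T = m(v²/r − g) = 1.25 × ((6.31)²/1.70 − 10.0) = 1.25 × (23.42 − 10.0) = 1.25 × 13.42 = 16.78 N.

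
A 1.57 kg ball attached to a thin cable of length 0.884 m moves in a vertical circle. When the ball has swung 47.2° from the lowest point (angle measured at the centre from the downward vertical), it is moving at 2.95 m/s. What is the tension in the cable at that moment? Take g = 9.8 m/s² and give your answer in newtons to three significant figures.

Take the radial direction toward the centre of the circle as positive. The component of the weight along the string toward the centre is −mg cos φ (φ measured from the bottom), so Newton's second law along the string gives T − mg cos φ = m v²/r.
cos 47.2° = 0.6794, so T = m(v²/r + g cos φ) = 1.57 × ((2.95)²/0.884 + 9.8 × 0.6794) = 1.57 × (9.844 + (6.659)) = 1.57 × 16.50 = 25.91 N.

25.9 N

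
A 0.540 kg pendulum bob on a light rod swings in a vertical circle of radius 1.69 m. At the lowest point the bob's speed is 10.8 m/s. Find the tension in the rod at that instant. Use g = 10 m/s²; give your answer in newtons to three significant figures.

At the lowest point, T points up (toward the centre) and the weight mg points down (away from the centre), so the net inward force is T − mg = mv²/r.
T = m(v²/r + g) = 0.540 × ((10.8)²/1.69 + 10.0) = 0.540 × (69.02 + 10.0) = 0.540 × 79.02 = 42.67 N.

42.7 N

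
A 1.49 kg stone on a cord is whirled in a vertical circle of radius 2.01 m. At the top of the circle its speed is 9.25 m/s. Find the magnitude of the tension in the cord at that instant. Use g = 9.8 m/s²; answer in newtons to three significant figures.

At the top, both T and the weight mg point inward (toward the centre), so T + mg = mv²/r.
T = m(v²/r − g) = 1.49 × ((9.25)²/2.01 − 9.8) = 1.49 × (42.57 − 9.8) = 1.49 × 32.77 = 48.82 N.

48.8 N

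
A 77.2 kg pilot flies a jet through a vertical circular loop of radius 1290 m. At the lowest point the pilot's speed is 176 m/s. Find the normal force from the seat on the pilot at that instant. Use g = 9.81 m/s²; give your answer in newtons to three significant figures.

2610 N

At the lowest point, N points up (toward the centre) and the weight mg points down (away from the centre), so the net inward force is N − mg = mv²/r.
N = m(v²/r + g) = 77.2 × ((176)²/1290 + 9.81) = 77.2 × (24.01 + 9.81) = 77.2 × 33.82 = 2611 N.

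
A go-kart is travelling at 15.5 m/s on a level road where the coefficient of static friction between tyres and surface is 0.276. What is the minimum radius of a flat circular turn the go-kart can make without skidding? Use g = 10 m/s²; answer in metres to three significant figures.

At the limit, μ_s m g = m v²/r, so r_min = v²/(μ_s g) = (15.5)²/(0.276 × 10.0) = 240.2/2.760 = 87.05 m.

87.0 m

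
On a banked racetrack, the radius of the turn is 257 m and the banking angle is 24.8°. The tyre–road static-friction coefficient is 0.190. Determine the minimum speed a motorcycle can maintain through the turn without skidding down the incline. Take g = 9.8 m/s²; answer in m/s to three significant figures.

25.1 m/s

At the minimum speed, friction acts up the slope at its limiting value f = μN. Radially (horizontal, toward centre): N sinθ − μN cosθ = mv²/r. Vertically: N cosθ + μN sinθ = mg.
Dividing: v² = r g (sinθ − μcosθ)/(cosθ + μsinθ).
sinθ − μcosθ = 0.4195 − 0.190×0.9078 = 0.2470; cosθ + μsinθ = 0.9078 + 0.190×0.4195 = 0.9875.
v² = 257 × 9.8 × 0.2470/0.9875 = 629.9 m²/s², so v = 25.10 m/s.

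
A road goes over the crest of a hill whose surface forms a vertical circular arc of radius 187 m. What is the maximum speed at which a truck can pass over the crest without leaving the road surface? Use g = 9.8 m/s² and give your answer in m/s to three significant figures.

At the crest the centre of the circle is below the truck, so the net downward (centripetal) force is mg − N = mv²/r.
The truck leaves the road when N → 0, giving v_max = √(g r) = √(9.8 × 187) = 42.81 m/s.

42.8 m/s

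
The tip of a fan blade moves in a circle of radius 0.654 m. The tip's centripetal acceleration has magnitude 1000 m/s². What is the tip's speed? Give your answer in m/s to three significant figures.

25.6 m/s

a_c = v²/r ⇒ v = √(a_c · r) = √(1000 × 0.654) = √654.0 = 25.57 m/s.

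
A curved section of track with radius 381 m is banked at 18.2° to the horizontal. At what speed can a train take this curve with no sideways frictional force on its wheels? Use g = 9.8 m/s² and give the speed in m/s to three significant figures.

On a frictionless banked curve, N sinθ = mv²/r and N cosθ = mg, so tanθ = v²/(rg).
v = √(r g tanθ) = √(381 × 9.8 × tan 18.2°) = √(381 × 9.8 × 0.3288) = √1228 = 35.04 m/s.

35.0 m/s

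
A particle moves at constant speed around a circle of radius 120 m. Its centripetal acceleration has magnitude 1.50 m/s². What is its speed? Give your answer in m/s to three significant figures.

13.4 m/s

a_c = v²/r ⇒ v = √(a_c · r) = √(1.50 × 120) = √180.0 = 13.42 m/s.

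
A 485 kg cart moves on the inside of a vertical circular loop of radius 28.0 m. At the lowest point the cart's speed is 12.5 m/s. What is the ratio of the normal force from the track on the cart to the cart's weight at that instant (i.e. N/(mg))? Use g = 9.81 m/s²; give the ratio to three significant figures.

At the bottom, N − mg = mv²/r, so N = m(v²/r + g) and N/(mg) = v²/(rg) + 1 = (12.5)²/(28.0 × 9.81) + 1 = 0.5688 + 1 = 1.569.

1.57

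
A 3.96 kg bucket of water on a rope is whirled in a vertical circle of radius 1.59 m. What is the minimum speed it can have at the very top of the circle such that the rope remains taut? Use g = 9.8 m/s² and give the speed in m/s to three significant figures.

3.95 m/s

At the top, both weight mg and T point toward the centre: T + mg = mv²/r.
At minimum speed T → 0, so mg = mv_min²/r ⇒ v_min = √(g r) = √(9.8 × 1.59) = 3.947 m/s.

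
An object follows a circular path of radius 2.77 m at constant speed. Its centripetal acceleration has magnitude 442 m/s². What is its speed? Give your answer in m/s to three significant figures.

a_c = v²/r ⇒ v = √(a_c · r) = √(442 × 2.77) = √1224 = 34.99 m/s.

35.0 m/s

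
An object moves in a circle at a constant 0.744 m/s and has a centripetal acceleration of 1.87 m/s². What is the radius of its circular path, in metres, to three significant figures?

0.296 m

a_c = v²/r ⇒ r = v²/a_c = (0.744)²/1.87 = 0.5535/1.87 = 0.2960 m.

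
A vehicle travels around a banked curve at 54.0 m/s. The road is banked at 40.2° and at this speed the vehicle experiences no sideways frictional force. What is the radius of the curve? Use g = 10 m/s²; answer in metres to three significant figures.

Frictionless banking: tanθ = v²/(rg), so r = v²/(g tanθ).
r = (54.0)²/(10.0 × tan 40.2°) = 2916/(10.0 × 0.8451) = 2916/8.451 = 345.1 m.

345 m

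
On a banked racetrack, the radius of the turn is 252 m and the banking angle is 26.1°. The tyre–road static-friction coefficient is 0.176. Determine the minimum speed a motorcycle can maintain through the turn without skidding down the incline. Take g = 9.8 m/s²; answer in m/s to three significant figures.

At the minimum speed, friction acts up the slope at its limiting value f = μN. Radially (horizontal, toward centre): N sinθ − μN cosθ = mv²/r. Vertically: N cosθ + μN sinθ = mg.
Dividing: v² = r g (sinθ − μcosθ)/(cosθ + μsinθ).
sinθ − μcosθ = 0.4399 − 0.176×0.8980 = 0.2819; cosθ + μsinθ = 0.8980 + 0.176×0.4399 = 0.9755.
v² = 252 × 9.8 × 0.2819/0.9755 = 713.7 m²/s², so v = 26.71 m/s.

26.7 m/s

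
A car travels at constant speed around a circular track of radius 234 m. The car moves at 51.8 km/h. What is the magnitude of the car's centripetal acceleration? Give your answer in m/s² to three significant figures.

v = 51.8 km/h = 51.8/3.6 = 14.39 m/s.
a_c = v²/r = (14.39)²/234 = 207.0/234 = 0.8848 m/s².

0.885 m/s²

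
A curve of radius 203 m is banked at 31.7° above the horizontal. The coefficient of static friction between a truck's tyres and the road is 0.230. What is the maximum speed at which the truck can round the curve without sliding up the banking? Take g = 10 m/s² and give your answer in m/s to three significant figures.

44.8 m/s

At the maximum speed, friction acts down the slope at its limiting value f = μN. Radially (horizontal, toward centre): N sinθ + μN cosθ = mv²/r. Vertically: N cosθ − μN sinθ = mg.
Dividing: v² = r g (sinθ + μcosθ)/(cosθ − μsinθ).
sinθ + μcosθ = 0.5255 + 0.230×0.8508 = 0.7212; cosθ − μsinθ = 0.8508 − 0.230×0.5255 = 0.7300.
v² = 203 × 10.0 × 0.7212/0.7300 = 2006 m²/s², so v = 44.78 m/s.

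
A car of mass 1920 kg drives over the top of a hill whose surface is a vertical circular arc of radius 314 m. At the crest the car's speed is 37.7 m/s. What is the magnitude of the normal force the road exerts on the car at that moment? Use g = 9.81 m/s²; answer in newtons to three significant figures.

At the crest the centripetal acceleration points downward (toward the centre of the arc), so mg − N = mv²/r.
N = m(g − v²/r) = 1920 × (9.81 − (37.7)²/314) = 1920 × (9.81 − 4.526) = 1920 × 5.284 = 10140 N.

10100 N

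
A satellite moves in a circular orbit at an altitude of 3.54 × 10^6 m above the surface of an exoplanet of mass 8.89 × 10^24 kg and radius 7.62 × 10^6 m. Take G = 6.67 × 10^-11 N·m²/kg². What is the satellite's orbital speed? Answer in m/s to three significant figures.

Orbital radius r = R + h = 7.62 × 10^6 + 3.54 × 10^6 = 1.116 × 10^7 m.
Gravity supplies the centripetal force: G M m / r² = m v² / r, so v = √(GM/r).
v = √(6.67 × 10^-11 × 8.89 × 10^24 / 1.116 × 10^7) = √(5.313 × 10^7) = 7289 m/s.

7290 m/s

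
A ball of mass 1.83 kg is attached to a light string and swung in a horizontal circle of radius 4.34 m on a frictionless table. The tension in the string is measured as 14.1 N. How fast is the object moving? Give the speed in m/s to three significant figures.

5.78 m/s

T = m v²/r ⇒ v = √(T r / m) = √(14.1 × 4.34 / 1.83) = √33.44 = 5.783 m/s.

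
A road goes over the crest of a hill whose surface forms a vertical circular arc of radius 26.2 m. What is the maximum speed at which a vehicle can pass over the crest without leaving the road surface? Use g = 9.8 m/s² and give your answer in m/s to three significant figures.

16.0 m/s

At the crest the centre of the circle is below the vehicle, so the net downward (centripetal) force is mg − N = mv²/r.
The vehicle leaves the road when N → 0, giving v_max = √(g r) = √(9.8 × 26.2) = 16.02 m/s.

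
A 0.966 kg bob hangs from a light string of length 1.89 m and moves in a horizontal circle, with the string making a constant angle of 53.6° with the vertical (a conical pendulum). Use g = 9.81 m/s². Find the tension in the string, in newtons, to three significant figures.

Vertically the bob has no acceleration, so T cosθ = mg.
T = mg/cosθ = 0.966 × 9.81 / cos 53.6° = 9.476/0.5934 = 15.97 N.

16.0 N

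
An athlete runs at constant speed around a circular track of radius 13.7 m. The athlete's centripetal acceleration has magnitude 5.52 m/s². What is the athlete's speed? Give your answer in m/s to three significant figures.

a_c = v²/r ⇒ v = √(a_c · r) = √(5.52 × 13.7) = √75.62 = 8.696 m/s.

8.70 m/s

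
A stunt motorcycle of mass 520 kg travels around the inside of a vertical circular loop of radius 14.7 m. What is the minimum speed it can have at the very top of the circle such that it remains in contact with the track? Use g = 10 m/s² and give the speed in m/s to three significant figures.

12.1 m/s

At the top, both weight mg and N point toward the centre: N + mg = mv²/r.
At minimum speed N → 0, so mg = mv_min²/r ⇒ v_min = √(g r) = √(10.0 × 14.7) = 12.12 m/s.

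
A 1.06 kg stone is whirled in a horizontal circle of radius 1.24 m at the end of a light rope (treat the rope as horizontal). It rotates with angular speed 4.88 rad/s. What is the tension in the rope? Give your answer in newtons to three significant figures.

31.3 N

v = ωr = 4.88 × 1.24 = 6.051 m/s.
The tension is the only horizontal force, so it supplies the full centripetal force: T = m v²/r = 1.06 × (6.051)²/1.24 = 1.06 × 36.62/1.24 = 31.30 N.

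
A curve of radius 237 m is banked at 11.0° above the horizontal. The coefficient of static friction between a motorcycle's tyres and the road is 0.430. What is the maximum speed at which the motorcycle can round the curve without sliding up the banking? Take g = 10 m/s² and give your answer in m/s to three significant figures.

40.2 m/s

At the maximum speed, friction acts down the slope at its limiting value f = μN. Radially (horizontal, toward centre): N sinθ + μN cosθ = mv²/r. Vertically: N cosθ − μN sinθ = mg.
Dividing: v² = r g (sinθ + μcosθ)/(cosθ − μsinθ).
sinθ + μcosθ = 0.1908 + 0.430×0.9816 = 0.6129; cosθ − μsinθ = 0.9816 − 0.430×0.1908 = 0.8996.
v² = 237 × 10.0 × 0.6129/0.8996 = 1615 m²/s², so v = 40.18 m/s.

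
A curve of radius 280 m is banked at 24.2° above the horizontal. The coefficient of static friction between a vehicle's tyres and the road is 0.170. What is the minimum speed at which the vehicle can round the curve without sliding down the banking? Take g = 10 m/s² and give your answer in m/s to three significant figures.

27.0 m/s

At the minimum speed, friction acts up the slope at its limiting value f = μN. Radially (horizontal, toward centre): N sinθ − μN cosθ = mv²/r. Vertically: N cosθ + μN sinθ = mg.
Dividing: v² = r g (sinθ − μcosθ)/(cosθ + μsinθ).
sinθ − μcosθ = 0.4099 − 0.170×0.9121 = 0.2549; cosθ + μsinθ = 0.9121 + 0.170×0.4099 = 0.9818.
v² = 280 × 10.0 × 0.2549/0.9818 = 726.8 m²/s², so v = 26.96 m/s.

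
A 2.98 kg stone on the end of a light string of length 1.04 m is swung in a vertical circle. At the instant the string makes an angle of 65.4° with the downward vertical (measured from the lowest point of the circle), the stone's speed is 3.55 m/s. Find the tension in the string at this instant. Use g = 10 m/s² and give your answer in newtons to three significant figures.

48.5 N

Take the radial direction toward the centre of the circle as positive. The component of the weight along the string toward the centre is −mg cos φ (φ measured from the bottom), so Newton's second law along the string gives T − mg cos φ = m v²/r.
cos 65.4° = 0.4163, so T = m(v²/r + g cos φ) = 2.98 × ((3.55)²/1.04 + 10.0 × 0.4163) = 2.98 × (12.12 + (4.163)) = 2.98 × 16.28 = 48.52 N.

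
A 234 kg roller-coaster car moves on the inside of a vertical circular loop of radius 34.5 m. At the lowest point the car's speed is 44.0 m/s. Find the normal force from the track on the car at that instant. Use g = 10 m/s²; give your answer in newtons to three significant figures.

At the lowest point, N points up (toward the centre) and the weight mg points down (away from the centre), so the net inward force is N − mg = mv²/r.
N = m(v²/r + g) = 234 × ((44.0)²/34.5 + 10.0) = 234 × (56.12 + 10.0) = 234 × 66.12 = 15470 N.

15500 N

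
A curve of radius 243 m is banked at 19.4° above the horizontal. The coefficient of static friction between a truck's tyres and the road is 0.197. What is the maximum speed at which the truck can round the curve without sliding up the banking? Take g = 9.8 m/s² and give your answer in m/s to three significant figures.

At the maximum speed, friction acts down the slope at its limiting value f = μN. Radially (horizontal, toward centre): N sinθ + μN cosθ = mv²/r. Vertically: N cosθ − μN sinθ = mg.
Dividing: v² = r g (sinθ + μcosθ)/(cosθ − μsinθ).
sinθ + μcosθ = 0.3322 + 0.197×0.9432 = 0.5180; cosθ − μsinθ = 0.9432 − 0.197×0.3322 = 0.8778.
v² = 243 × 9.8 × 0.5180/0.8778 = 1405 m²/s², so v = 37.49 m/s.

37.5 m/s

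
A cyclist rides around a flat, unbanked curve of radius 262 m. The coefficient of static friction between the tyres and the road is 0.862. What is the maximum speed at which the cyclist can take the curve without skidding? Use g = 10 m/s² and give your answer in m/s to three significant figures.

47.5 m/s

Friction provides the centripetal force on a flat curve. At maximum speed it is at its limiting value: μ_s m g = m v²/r.
Mass cancels: v_max = √(μ_s g r) = √(0.862 × 10.0 × 262) = √2258 = 47.52 m/s.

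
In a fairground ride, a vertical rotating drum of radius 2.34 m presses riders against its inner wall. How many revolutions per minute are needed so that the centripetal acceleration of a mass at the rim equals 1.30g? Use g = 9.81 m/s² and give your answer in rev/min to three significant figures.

Require ω²r = 1.30g, so ω = √(1.30 × 9.81/2.34) = 2.335 rad/s.
In rev/min: ω × 60/(2π) = 2.335 × 60/(2π) = 22.29 rev/min.

22.3 rev/min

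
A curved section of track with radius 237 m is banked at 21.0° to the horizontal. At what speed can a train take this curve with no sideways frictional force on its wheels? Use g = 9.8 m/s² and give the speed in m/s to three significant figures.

On a frictionless banked curve, N sinθ = mv²/r and N cosθ = mg, so tanθ = v²/(rg).
v = √(r g tanθ) = √(237 × 9.8 × tan 21.0°) = √(237 × 9.8 × 0.3839) = √891.6 = 29.86 m/s.

29.9 m/s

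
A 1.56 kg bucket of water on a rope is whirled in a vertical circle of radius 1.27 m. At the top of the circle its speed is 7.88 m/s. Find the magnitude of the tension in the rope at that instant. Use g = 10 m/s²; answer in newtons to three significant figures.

60.7 N

At the top, both T and the weight mg point inward (toward the centre), so T + mg = mv²/r.
T = m(v²/r − g) = 1.56 × ((7.88)²/1.27 − 10.0) = 1.56 × (48.89 − 10.0) = 1.56 × 38.89 = 60.67 N.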